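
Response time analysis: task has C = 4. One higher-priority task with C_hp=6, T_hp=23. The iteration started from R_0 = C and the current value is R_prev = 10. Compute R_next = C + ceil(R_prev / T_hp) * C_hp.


R_next = C + ceil(R_prev / T_hp) * C_hp
ceil(10 / 23) = ceil(0.4348) = 1
Interference = 1 * 6 = 6
R_next = 4 + 6 = 10
R_next = R_prev, so the iteration has converged (response time = 10).

10


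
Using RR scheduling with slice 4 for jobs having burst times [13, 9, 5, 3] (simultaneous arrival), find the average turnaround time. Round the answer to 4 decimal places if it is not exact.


Time quantum = 4
Execution trace:
  J1 runs 4 units, time = 4
  J2 runs 4 units, time = 8
  J3 runs 4 units, time = 12
  J4 runs 3 units, time = 15
  J1 runs 4 units, time = 19
  J2 runs 4 units, time = 23
  J3 runs 1 units, time = 24
  J1 runs 4 units, time = 28
  J2 runs 1 units, time = 29
  J1 runs 1 units, time = 30
Finish times: [30, 29, 24, 15]
Average turnaround = 98/4 = 24.5

24.5


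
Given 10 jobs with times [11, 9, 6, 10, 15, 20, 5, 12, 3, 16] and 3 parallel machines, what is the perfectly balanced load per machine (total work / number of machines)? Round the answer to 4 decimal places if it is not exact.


Total processing time = 11 + 9 + 6 + 10 + 15 + 20 + 5 + 12 + 3 + 16 = 107
Number of machines = 3
Ideal balanced load = 107 / 3 = 35.6667

35.6667


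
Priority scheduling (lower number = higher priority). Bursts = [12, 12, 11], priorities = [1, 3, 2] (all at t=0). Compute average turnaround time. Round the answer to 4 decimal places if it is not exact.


Sort by priority (ascending = highest first):
Order: [(1, 12), (2, 11), (3, 12)]
Completion times:
  Priority 1, burst=12, C=12
  Priority 2, burst=11, C=23
  Priority 3, burst=12, C=35
Average turnaround = 70/3 = 23.3333

23.3333


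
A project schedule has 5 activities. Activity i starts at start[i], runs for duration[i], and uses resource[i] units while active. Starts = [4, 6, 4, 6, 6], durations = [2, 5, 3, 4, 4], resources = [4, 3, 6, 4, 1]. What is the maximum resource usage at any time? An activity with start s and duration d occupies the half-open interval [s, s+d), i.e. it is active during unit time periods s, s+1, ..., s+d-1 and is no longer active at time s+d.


Each activity i is active on [start_i, start_i + duration_i).
Compute total resource usage per time slot:
  t=0: active resources = [], total = 0
  t=1: active resources = [], total = 0
  t=2: active resources = [], total = 0
  t=3: active resources = [], total = 0
  t=4: active resources = [4, 6], total = 10
  t=5: active resources = [4, 6], total = 10
  t=6: active resources = [3, 6, 4, 1], total = 14
  t=7: active resources = [3, 4, 1], total = 8
  t=8: active resources = [3, 4, 1], total = 8
  t=9: active resources = [3, 4, 1], total = 8
  t=10: active resources = [3], total = 3
Peak resource demand = 14

14


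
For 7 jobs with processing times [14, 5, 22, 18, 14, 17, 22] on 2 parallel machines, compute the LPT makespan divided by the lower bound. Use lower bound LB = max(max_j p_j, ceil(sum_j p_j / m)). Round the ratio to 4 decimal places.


LPT order: [22, 22, 18, 17, 14, 14, 5]
Machine loads after assignment: [54, 58]
LPT makespan = 58
Lower bound = max(max_job, ceil(total/2)) = max(22, 56) = 56
Ratio = 58 / 56 = 1.0357

1.0357


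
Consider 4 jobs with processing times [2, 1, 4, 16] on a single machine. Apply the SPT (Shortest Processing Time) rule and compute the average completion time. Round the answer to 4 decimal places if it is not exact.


Sort jobs by processing time (SPT order): [1, 2, 4, 16]
Compute completion times sequentially:
  Job 1: processing = 1, completes at 1
  Job 2: processing = 2, completes at 3
  Job 3: processing = 4, completes at 7
  Job 4: processing = 16, completes at 23
Sum of completion times = 34
Average completion time = 34/4 = 8.5

8.5


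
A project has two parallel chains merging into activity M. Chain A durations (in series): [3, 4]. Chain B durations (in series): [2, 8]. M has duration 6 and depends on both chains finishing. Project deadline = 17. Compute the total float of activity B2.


Forward pass: ES(B2) = sum of predecessors on chain B = 2
EF = ES + duration = 2 + 8 = 10
Backward pass: LF(M) = deadline = 17; LS(M) = 17 - 6 = 11
LF(B2) = LS(M) - sum(successors on chain B) = 11 - 0 = 11
LS = LF - duration = 11 - 8 = 3
Total float = LS - ES = 3 - 2 = 1

1


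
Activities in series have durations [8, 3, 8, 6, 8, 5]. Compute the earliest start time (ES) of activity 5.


Activity 5 starts after activities 1 through 4 complete.
Predecessor durations: [8, 3, 8, 6]
ES = 8 + 3 + 8 + 6 = 25

25


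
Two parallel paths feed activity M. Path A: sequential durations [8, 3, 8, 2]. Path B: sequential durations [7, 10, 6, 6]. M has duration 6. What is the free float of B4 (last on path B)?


ES(B4) = sum of predecessors on chain B = 23
EF(B4) = ES + duration = 23 + 6 = 29
Successor of B4 is M. ES(M) = max(sum(A), sum(B)) = max(21, 29) = 29
Free float = ES(successor) - EF(current) = 29 - 29 = 0

0


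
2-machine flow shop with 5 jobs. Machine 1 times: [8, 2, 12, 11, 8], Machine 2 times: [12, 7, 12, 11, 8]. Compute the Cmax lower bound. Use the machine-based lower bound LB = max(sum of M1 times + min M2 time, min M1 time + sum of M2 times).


LB1 = sum(M1 times) + min(M2 times) = 41 + 7 = 48
LB2 = min(M1 times) + sum(M2 times) = 2 + 50 = 52
Lower bound = max(LB1, LB2) = max(48, 52) = 52

52


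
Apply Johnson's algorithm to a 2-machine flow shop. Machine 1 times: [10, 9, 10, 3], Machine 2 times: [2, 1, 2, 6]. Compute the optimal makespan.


Apply Johnson's rule:
  Group 1 (a <= b): [(4, 3, 6)]
  Group 2 (a > b): [(1, 10, 2), (3, 10, 2), (2, 9, 1)]
Optimal job order: [4, 1, 3, 2]
Schedule:
  Job 4: M1 done at 3, M2 done at 9
  Job 1: M1 done at 13, M2 done at 15
  Job 3: M1 done at 23, M2 done at 25
  Job 2: M1 done at 32, M2 done at 33
Makespan = 33

33


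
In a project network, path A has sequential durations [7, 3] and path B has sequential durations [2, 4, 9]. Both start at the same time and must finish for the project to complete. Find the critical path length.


Path A total = 7 + 3 = 10
Path B total = 2 + 4 + 9 = 15
Critical path = longest path = max(10, 15) = 15

15


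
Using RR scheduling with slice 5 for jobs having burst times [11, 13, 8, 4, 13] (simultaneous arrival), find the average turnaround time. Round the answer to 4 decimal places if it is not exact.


Time quantum = 5
Execution trace:
  J1 runs 5 units, time = 5
  J2 runs 5 units, time = 10
  J3 runs 5 units, time = 15
  J4 runs 4 units, time = 19
  J5 runs 5 units, time = 24
  J1 runs 5 units, time = 29
  J2 runs 5 units, time = 34
  J3 runs 3 units, time = 37
  J5 runs 5 units, time = 42
  J1 runs 1 units, time = 43
  J2 runs 3 units, time = 46
  J5 runs 3 units, time = 49
Finish times: [43, 46, 37, 19, 49]
Average turnaround = 194/5 = 38.8

38.8


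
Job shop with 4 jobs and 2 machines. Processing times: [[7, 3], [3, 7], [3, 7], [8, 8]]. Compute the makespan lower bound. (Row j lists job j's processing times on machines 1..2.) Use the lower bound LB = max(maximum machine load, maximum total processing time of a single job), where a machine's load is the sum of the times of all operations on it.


Machine loads:
  Machine 1: 7 + 3 + 3 + 8 = 21
  Machine 2: 3 + 7 + 7 + 8 = 25
Max machine load = 25
Job totals:
  Job 1: 10
  Job 2: 10
  Job 3: 10
  Job 4: 16
Max job total = 16
Lower bound = max(25, 16) = 25

25


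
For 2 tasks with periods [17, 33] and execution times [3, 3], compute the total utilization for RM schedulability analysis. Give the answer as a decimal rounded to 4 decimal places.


Compute individual utilizations (exact fractions):
  Task 1: C/T = 3/17 (approx. 0.1765)
  Task 2: C/T = 3/33 = 1/11 (approx. 0.0909)
Total utilization U = 3/17 + 1/11 = 50/187
Rounded to 4 decimal places: U = 0.2674
RM (Liu & Layland) bound for 2 tasks = 0.828427; compare with U = 50/187 (approx. 0.267380)
U <= bound, so schedulable by RM sufficient condition.

0.2674


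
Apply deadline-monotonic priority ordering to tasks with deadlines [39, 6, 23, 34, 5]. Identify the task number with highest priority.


Sort tasks by relative deadline (ascending):
  Task 5: deadline = 5
  Task 2: deadline = 6
  Task 3: deadline = 23
  Task 4: deadline = 34
  Task 1: deadline = 39
Priority order (highest first): [5, 2, 3, 4, 1]
Highest priority task = 5

5


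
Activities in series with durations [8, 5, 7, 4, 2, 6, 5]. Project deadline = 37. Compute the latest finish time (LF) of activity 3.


LF(activity 3) = deadline - sum of successor durations
Successors: activities 4 through 7 with durations [4, 2, 6, 5]
Sum of successor durations = 17
LF = 37 - 17 = 20

20


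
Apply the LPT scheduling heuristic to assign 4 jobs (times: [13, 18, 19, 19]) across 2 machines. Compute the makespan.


Sort jobs in decreasing order (LPT): [19, 19, 18, 13]
Assign each job to the least loaded machine:
  Machine 1: jobs [19, 18], load = 37
  Machine 2: jobs [19, 13], load = 32
Makespan = max load = 37

37


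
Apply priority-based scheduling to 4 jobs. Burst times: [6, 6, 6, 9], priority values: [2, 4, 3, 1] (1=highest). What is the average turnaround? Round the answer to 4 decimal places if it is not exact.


Sort by priority (ascending = highest first):
Order: [(1, 9), (2, 6), (3, 6), (4, 6)]
Completion times:
  Priority 1, burst=9, C=9
  Priority 2, burst=6, C=15
  Priority 3, burst=6, C=21
  Priority 4, burst=6, C=27
Average turnaround = 72/4 = 18.0

18.0


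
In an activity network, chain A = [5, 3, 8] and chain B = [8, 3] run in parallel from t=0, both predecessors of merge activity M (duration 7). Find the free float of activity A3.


ES(A3) = sum of predecessors on chain A = 8
EF(A3) = ES + duration = 8 + 8 = 16
Successor of A3 is M. ES(M) = max(sum(A), sum(B)) = max(16, 11) = 16
Free float = ES(successor) - EF(current) = 16 - 16 = 0

0


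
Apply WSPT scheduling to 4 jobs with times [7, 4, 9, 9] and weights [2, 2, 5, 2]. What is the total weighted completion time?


Compute p/w ratios and sort ascending (WSPT): [(9, 5), (4, 2), (7, 2), (9, 2)]
Compute weighted completion times:
  Job (p=9,w=5): C=9, w*C=5*9=45
  Job (p=4,w=2): C=13, w*C=2*13=26
  Job (p=7,w=2): C=20, w*C=2*20=40
  Job (p=9,w=2): C=29, w*C=2*29=58
Total weighted completion time = 169

169


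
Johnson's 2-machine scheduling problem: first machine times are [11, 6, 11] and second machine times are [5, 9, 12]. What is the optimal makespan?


Apply Johnson's rule:
  Group 1 (a <= b): [(2, 6, 9), (3, 11, 12)]
  Group 2 (a > b): [(1, 11, 5)]
Optimal job order: [2, 3, 1]
Schedule:
  Job 2: M1 done at 6, M2 done at 15
  Job 3: M1 done at 17, M2 done at 29
  Job 1: M1 done at 28, M2 done at 34
Makespan = 34

34


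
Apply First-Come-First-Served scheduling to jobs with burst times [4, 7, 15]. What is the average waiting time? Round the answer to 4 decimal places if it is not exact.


FCFS order (as given): [4, 7, 15]
Waiting times:
  Job 1: wait = 0
  Job 2: wait = 4
  Job 3: wait = 11
Sum of waiting times = 15
Average waiting time = 15/3 = 5.0

5.0


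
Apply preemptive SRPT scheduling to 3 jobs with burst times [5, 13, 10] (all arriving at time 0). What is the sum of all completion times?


Since all jobs arrive at t=0, SRPT equals SPT ordering.
SPT order: [5, 10, 13]
Completion times:
  Job 1: p=5, C=5
  Job 2: p=10, C=15
  Job 3: p=13, C=28
Total completion time = 5 + 15 + 28 = 48

48


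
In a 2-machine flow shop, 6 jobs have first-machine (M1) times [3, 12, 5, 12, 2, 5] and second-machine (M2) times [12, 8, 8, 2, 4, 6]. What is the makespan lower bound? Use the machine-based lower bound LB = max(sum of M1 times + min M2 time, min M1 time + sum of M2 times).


LB1 = sum(M1 times) + min(M2 times) = 39 + 2 = 41
LB2 = min(M1 times) + sum(M2 times) = 2 + 40 = 42
Lower bound = max(LB1, LB2) = max(41, 42) = 42

42


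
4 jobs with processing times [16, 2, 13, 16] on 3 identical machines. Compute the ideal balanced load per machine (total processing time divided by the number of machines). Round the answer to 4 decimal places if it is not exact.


Total processing time = 16 + 2 + 13 + 16 = 47
Number of machines = 3
Ideal balanced load = 47 / 3 = 15.6667

15.6667


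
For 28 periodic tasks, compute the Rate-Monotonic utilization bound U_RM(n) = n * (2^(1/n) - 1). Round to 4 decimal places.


Compute 2^(1/28) = 1.0250642120
Subtract 1: 1.0250642120 - 1 = 0.0250642120
Multiply by n: 28 * 0.0250642120 = 0.7017979360
Round to 4 dp: 0.7018

0.7018


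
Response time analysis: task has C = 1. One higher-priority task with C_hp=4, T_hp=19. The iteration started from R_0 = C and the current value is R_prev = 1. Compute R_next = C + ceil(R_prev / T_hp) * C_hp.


R_next = C + ceil(R_prev / T_hp) * C_hp
ceil(1 / 19) = ceil(0.0526) = 1
Interference = 1 * 4 = 4
R_next = 1 + 4 = 5

5


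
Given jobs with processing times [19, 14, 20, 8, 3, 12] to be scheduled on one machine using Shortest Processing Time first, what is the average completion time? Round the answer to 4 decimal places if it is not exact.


Sort jobs by processing time (SPT order): [3, 8, 12, 14, 19, 20]
Compute completion times sequentially:
  Job 1: processing = 3, completes at 3
  Job 2: processing = 8, completes at 11
  Job 3: processing = 12, completes at 23
  Job 4: processing = 14, completes at 37
  Job 5: processing = 19, completes at 56
  Job 6: processing = 20, completes at 76
Sum of completion times = 206
Average completion time = 206/6 = 34.3333

34.3333


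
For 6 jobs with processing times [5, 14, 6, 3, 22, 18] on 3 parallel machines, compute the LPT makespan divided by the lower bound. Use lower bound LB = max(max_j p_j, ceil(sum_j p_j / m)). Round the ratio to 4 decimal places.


LPT order: [22, 18, 14, 6, 5, 3]
Machine loads after assignment: [22, 23, 23]
LPT makespan = 23
Lower bound = max(max_job, ceil(total/3)) = max(22, 23) = 23
Ratio = 23 / 23 = 1.0

1.0


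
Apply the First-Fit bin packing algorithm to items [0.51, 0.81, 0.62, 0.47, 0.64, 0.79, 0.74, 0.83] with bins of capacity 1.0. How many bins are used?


Place items sequentially using First-Fit:
  Item 0.51 -> new Bin 1
  Item 0.81 -> new Bin 2
  Item 0.62 -> new Bin 3
  Item 0.47 -> Bin 1 (now 0.98)
  Item 0.64 -> new Bin 4
  Item 0.79 -> new Bin 5
  Item 0.74 -> new Bin 6
  Item 0.83 -> new Bin 7
Total bins used = 7

7


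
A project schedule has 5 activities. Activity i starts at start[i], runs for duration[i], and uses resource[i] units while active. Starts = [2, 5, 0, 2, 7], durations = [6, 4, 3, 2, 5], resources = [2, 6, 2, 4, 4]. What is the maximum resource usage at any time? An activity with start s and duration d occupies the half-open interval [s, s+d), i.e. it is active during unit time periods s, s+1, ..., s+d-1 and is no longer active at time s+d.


Each activity i is active on [start_i, start_i + duration_i).
Compute total resource usage per time slot:
  t=0: active resources = [2], total = 2
  t=1: active resources = [2], total = 2
  t=2: active resources = [2, 2, 4], total = 8
  t=3: active resources = [2, 4], total = 6
  t=4: active resources = [2], total = 2
  t=5: active resources = [2, 6], total = 8
  t=6: active resources = [2, 6], total = 8
  t=7: active resources = [2, 6, 4], total = 12
  t=8: active resources = [6, 4], total = 10
  t=9: active resources = [4], total = 4
  t=10: active resources = [4], total = 4
  t=11: active resources = [4], total = 4
Peak resource demand = 12

12


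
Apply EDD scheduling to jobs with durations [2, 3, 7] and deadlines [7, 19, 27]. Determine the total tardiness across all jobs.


Sort by due date (EDD order): [(2, 7), (3, 19), (7, 27)]
Compute completion times and tardiness:
  Job 1: p=2, d=7, C=2, tardiness=max(0,2-7)=0
  Job 2: p=3, d=19, C=5, tardiness=max(0,5-19)=0
  Job 3: p=7, d=27, C=12, tardiness=max(0,12-27)=0
Total tardiness = 0

0


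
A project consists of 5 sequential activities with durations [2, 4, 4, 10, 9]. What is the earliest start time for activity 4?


Activity 4 starts after activities 1 through 3 complete.
Predecessor durations: [2, 4, 4]
ES = 2 + 4 + 4 = 10

10


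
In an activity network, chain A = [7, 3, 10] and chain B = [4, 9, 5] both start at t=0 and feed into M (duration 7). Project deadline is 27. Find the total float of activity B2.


Forward pass: ES(B2) = sum of predecessors on chain B = 4
EF = ES + duration = 4 + 9 = 13
Backward pass: LF(M) = deadline = 27; LS(M) = 27 - 7 = 20
LF(B2) = LS(M) - sum(successors on chain B) = 20 - 5 = 15
LS = LF - duration = 15 - 9 = 6
Total float = LS - ES = 6 - 4 = 2

2


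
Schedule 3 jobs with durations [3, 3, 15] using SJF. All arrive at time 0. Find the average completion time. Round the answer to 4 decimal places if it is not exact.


SJF order (ascending): [3, 3, 15]
Completion times:
  Job 1: burst=3, C=3
  Job 2: burst=3, C=6
  Job 3: burst=15, C=21
Average completion = 30/3 = 10.0

10.0


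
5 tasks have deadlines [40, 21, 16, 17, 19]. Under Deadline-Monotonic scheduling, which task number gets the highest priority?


Sort tasks by relative deadline (ascending):
  Task 3: deadline = 16
  Task 4: deadline = 17
  Task 5: deadline = 19
  Task 2: deadline = 21
  Task 1: deadline = 40
Priority order (highest first): [3, 4, 5, 2, 1]
Highest priority task = 3

3


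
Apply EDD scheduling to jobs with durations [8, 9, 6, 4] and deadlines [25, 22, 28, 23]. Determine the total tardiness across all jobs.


Sort by due date (EDD order): [(9, 22), (4, 23), (8, 25), (6, 28)]
Compute completion times and tardiness:
  Job 1: p=9, d=22, C=9, tardiness=max(0,9-22)=0
  Job 2: p=4, d=23, C=13, tardiness=max(0,13-23)=0
  Job 3: p=8, d=25, C=21, tardiness=max(0,21-25)=0
  Job 4: p=6, d=28, C=27, tardiness=max(0,27-28)=0
Total tardiness = 0

0


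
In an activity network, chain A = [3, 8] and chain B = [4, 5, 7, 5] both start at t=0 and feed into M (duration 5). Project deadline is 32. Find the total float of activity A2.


Forward pass: ES(A2) = sum of predecessors on chain A = 3
EF = ES + duration = 3 + 8 = 11
Backward pass: LF(M) = deadline = 32; LS(M) = 32 - 5 = 27
LF(A2) = LS(M) - sum(successors on chain A) = 27 - 0 = 27
LS = LF - duration = 27 - 8 = 19
Total float = LS - ES = 19 - 3 = 16

16


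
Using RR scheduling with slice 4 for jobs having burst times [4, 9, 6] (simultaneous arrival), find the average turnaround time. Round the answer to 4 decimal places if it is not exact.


Time quantum = 4
Execution trace:
  J1 runs 4 units, time = 4
  J2 runs 4 units, time = 8
  J3 runs 4 units, time = 12
  J2 runs 4 units, time = 16
  J3 runs 2 units, time = 18
  J2 runs 1 units, time = 19
Finish times: [4, 19, 18]
Average turnaround = 41/3 = 13.6667

13.6667


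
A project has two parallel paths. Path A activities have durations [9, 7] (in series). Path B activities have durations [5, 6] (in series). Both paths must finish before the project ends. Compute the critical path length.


Path A total = 9 + 7 = 16
Path B total = 5 + 6 = 11
Critical path = longest path = max(16, 11) = 16

16


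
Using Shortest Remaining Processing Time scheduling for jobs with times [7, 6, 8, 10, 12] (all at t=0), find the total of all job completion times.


Since all jobs arrive at t=0, SRPT equals SPT ordering.
SPT order: [6, 7, 8, 10, 12]
Completion times:
  Job 1: p=6, C=6
  Job 2: p=7, C=13
  Job 3: p=8, C=21
  Job 4: p=10, C=31
  Job 5: p=12, C=43
Total completion time = 6 + 13 + 21 + 31 + 43 = 114

114


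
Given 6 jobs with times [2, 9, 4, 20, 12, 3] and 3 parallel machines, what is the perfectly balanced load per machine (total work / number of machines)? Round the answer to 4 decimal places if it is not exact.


Total processing time = 2 + 9 + 4 + 20 + 12 + 3 = 50
Number of machines = 3
Ideal balanced load = 50 / 3 = 16.6667

16.6667


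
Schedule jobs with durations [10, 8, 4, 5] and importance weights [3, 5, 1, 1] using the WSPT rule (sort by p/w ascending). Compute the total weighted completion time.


Compute p/w ratios and sort ascending (WSPT): [(8, 5), (10, 3), (4, 1), (5, 1)]
Compute weighted completion times:
  Job (p=8,w=5): C=8, w*C=5*8=40
  Job (p=10,w=3): C=18, w*C=3*18=54
  Job (p=4,w=1): C=22, w*C=1*22=22
  Job (p=5,w=1): C=27, w*C=1*27=27
Total weighted completion time = 143

143


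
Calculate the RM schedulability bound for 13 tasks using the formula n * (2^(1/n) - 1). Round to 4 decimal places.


Compute 2^(1/13) = 1.0547660765
Subtract 1: 1.0547660765 - 1 = 0.0547660765
Multiply by n: 13 * 0.0547660765 = 0.7119589945
Round to 4 dp: 0.7120

0.7120


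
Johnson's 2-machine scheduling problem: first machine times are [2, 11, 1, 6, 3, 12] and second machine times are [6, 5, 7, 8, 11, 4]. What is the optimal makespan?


Apply Johnson's rule:
  Group 1 (a <= b): [(3, 1, 7), (1, 2, 6), (5, 3, 11), (4, 6, 8)]
  Group 2 (a > b): [(2, 11, 5), (6, 12, 4)]
Optimal job order: [3, 1, 5, 4, 2, 6]
Schedule:
  Job 3: M1 done at 1, M2 done at 8
  Job 1: M1 done at 3, M2 done at 14
  Job 5: M1 done at 6, M2 done at 25
  Job 4: M1 done at 12, M2 done at 33
  Job 2: M1 done at 23, M2 done at 38
  Job 6: M1 done at 35, M2 done at 42
Makespan = 42

42


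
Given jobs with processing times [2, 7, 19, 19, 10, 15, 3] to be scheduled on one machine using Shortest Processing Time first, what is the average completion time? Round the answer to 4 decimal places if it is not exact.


Sort jobs by processing time (SPT order): [2, 3, 7, 10, 15, 19, 19]
Compute completion times sequentially:
  Job 1: processing = 2, completes at 2
  Job 2: processing = 3, completes at 5
  Job 3: processing = 7, completes at 12
  Job 4: processing = 10, completes at 22
  Job 5: processing = 15, completes at 37
  Job 6: processing = 19, completes at 56
  Job 7: processing = 19, completes at 75
Sum of completion times = 209
Average completion time = 209/7 = 29.8571

29.8571


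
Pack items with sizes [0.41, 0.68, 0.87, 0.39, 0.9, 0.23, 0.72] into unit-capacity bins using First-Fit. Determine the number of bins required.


Place items sequentially using First-Fit:
  Item 0.41 -> new Bin 1
  Item 0.68 -> new Bin 2
  Item 0.87 -> new Bin 3
  Item 0.39 -> Bin 1 (now 0.8)
  Item 0.9 -> new Bin 4
  Item 0.23 -> Bin 2 (now 0.91)
  Item 0.72 -> new Bin 5
Total bins used = 5

5


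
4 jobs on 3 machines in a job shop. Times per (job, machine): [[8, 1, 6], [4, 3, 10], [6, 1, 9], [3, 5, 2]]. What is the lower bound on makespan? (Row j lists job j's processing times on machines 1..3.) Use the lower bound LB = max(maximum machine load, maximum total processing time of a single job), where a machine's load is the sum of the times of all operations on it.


Machine loads:
  Machine 1: 8 + 4 + 6 + 3 = 21
  Machine 2: 1 + 3 + 1 + 5 = 10
  Machine 3: 6 + 10 + 9 + 2 = 27
Max machine load = 27
Job totals:
  Job 1: 15
  Job 2: 17
  Job 3: 16
  Job 4: 10
Max job total = 17
Lower bound = max(27, 17) = 27

27


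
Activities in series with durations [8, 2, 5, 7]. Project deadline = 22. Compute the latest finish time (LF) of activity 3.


LF(activity 3) = deadline - sum of successor durations
Successors: activities 4 through 4 with durations [7]
Sum of successor durations = 7
LF = 22 - 7 = 15

15


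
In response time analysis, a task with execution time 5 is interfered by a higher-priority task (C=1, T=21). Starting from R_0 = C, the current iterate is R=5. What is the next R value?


R_next = C + ceil(R_prev / T_hp) * C_hp
ceil(5 / 21) = ceil(0.2381) = 1
Interference = 1 * 1 = 1
R_next = 5 + 1 = 6

6


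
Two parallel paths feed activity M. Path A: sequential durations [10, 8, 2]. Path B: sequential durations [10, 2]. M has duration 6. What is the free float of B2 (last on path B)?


ES(B2) = sum of predecessors on chain B = 10
EF(B2) = ES + duration = 10 + 2 = 12
Successor of B2 is M. ES(M) = max(sum(A), sum(B)) = max(20, 12) = 20
Free float = ES(successor) - EF(current) = 20 - 12 = 8

8


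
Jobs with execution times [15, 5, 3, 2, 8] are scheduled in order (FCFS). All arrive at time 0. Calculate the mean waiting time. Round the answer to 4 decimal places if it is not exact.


FCFS order (as given): [15, 5, 3, 2, 8]
Waiting times:
  Job 1: wait = 0
  Job 2: wait = 15
  Job 3: wait = 20
  Job 4: wait = 23
  Job 5: wait = 25
Sum of waiting times = 83
Average waiting time = 83/5 = 16.6

16.6


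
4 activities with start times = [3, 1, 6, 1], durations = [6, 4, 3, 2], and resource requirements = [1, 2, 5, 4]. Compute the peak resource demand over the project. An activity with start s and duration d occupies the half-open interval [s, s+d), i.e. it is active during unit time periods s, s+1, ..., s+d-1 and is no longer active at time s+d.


Each activity i is active on [start_i, start_i + duration_i).
Compute total resource usage per time slot:
  t=0: active resources = [], total = 0
  t=1: active resources = [2, 4], total = 6
  t=2: active resources = [2, 4], total = 6
  t=3: active resources = [1, 2], total = 3
  t=4: active resources = [1, 2], total = 3
  t=5: active resources = [1], total = 1
  t=6: active resources = [1, 5], total = 6
  t=7: active resources = [1, 5], total = 6
  t=8: active resources = [1, 5], total = 6
Peak resource demand = 6

6


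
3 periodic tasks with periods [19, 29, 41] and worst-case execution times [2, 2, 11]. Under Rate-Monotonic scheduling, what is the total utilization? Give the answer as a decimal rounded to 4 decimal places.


Compute individual utilizations (exact fractions):
  Task 1: C/T = 2/19 (approx. 0.1053)
  Task 2: C/T = 2/29 (approx. 0.069)
  Task 3: C/T = 11/41 (approx. 0.2683)
Total utilization U = 2/19 + 2/29 + 11/41 = 9997/22591
Rounded to 4 decimal places: U = 0.4425
RM (Liu & Layland) bound for 3 tasks = 0.779763; compare with U = 9997/22591 (approx. 0.442521)
U <= bound, so schedulable by RM sufficient condition.

0.4425


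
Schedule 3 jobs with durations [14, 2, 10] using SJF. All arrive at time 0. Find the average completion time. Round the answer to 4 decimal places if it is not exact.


SJF order (ascending): [2, 10, 14]
Completion times:
  Job 1: burst=2, C=2
  Job 2: burst=10, C=12
  Job 3: burst=14, C=26
Average completion = 40/3 = 13.3333

13.3333


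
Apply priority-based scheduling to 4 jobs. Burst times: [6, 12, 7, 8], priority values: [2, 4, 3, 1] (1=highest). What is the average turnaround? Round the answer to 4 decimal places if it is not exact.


Sort by priority (ascending = highest first):
Order: [(1, 8), (2, 6), (3, 7), (4, 12)]
Completion times:
  Priority 1, burst=8, C=8
  Priority 2, burst=6, C=14
  Priority 3, burst=7, C=21
  Priority 4, burst=12, C=33
Average turnaround = 76/4 = 19.0

19.0


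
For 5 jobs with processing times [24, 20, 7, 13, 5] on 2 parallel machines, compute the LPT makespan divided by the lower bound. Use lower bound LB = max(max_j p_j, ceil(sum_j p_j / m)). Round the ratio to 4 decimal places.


LPT order: [24, 20, 13, 7, 5]
Machine loads after assignment: [36, 33]
LPT makespan = 36
Lower bound = max(max_job, ceil(total/2)) = max(24, 35) = 35
Ratio = 36 / 35 = 1.0286

1.0286


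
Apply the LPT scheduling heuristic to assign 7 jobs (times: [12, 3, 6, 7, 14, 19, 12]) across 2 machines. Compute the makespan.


Sort jobs in decreasing order (LPT): [19, 14, 12, 12, 7, 6, 3]
Assign each job to the least loaded machine:
  Machine 1: jobs [19, 12, 6], load = 37
  Machine 2: jobs [14, 12, 7, 3], load = 36
Makespan = max load = 37

37


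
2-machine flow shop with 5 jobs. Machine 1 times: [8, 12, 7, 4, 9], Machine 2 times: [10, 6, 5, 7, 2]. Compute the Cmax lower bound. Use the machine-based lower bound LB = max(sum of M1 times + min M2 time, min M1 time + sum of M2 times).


LB1 = sum(M1 times) + min(M2 times) = 40 + 2 = 42
LB2 = min(M1 times) + sum(M2 times) = 4 + 30 = 34
Lower bound = max(LB1, LB2) = max(42, 34) = 42

42


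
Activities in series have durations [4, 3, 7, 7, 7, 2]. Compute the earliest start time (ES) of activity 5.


Activity 5 starts after activities 1 through 4 complete.
Predecessor durations: [4, 3, 7, 7]
ES = 4 + 3 + 7 + 7 = 21

21


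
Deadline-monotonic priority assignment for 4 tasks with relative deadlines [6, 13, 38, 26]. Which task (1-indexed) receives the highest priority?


Sort tasks by relative deadline (ascending):
  Task 1: deadline = 6
  Task 2: deadline = 13
  Task 4: deadline = 26
  Task 3: deadline = 38
Priority order (highest first): [1, 2, 4, 3]
Highest priority task = 1

1


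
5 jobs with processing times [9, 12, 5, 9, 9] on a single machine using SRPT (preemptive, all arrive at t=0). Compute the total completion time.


Since all jobs arrive at t=0, SRPT equals SPT ordering.
SPT order: [5, 9, 9, 9, 12]
Completion times:
  Job 1: p=5, C=5
  Job 2: p=9, C=14
  Job 3: p=9, C=23
  Job 4: p=9, C=32
  Job 5: p=12, C=44
Total completion time = 5 + 14 + 23 + 32 + 44 = 118

118


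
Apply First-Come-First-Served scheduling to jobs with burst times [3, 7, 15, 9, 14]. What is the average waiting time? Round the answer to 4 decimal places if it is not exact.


FCFS order (as given): [3, 7, 15, 9, 14]
Waiting times:
  Job 1: wait = 0
  Job 2: wait = 3
  Job 3: wait = 10
  Job 4: wait = 25
  Job 5: wait = 34
Sum of waiting times = 72
Average waiting time = 72/5 = 14.4

14.4


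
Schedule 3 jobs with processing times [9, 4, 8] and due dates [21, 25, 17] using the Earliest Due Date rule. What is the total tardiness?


Sort by due date (EDD order): [(8, 17), (9, 21), (4, 25)]
Compute completion times and tardiness:
  Job 1: p=8, d=17, C=8, tardiness=max(0,8-17)=0
  Job 2: p=9, d=21, C=17, tardiness=max(0,17-21)=0
  Job 3: p=4, d=25, C=21, tardiness=max(0,21-25)=0
Total tardiness = 0

0


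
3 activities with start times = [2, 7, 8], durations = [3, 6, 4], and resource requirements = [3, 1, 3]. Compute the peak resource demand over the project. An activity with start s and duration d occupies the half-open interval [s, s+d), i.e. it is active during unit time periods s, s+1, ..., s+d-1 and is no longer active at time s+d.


Each activity i is active on [start_i, start_i + duration_i).
Compute total resource usage per time slot:
  t=0: active resources = [], total = 0
  t=1: active resources = [], total = 0
  t=2: active resources = [3], total = 3
  t=3: active resources = [3], total = 3
  t=4: active resources = [3], total = 3
  t=5: active resources = [], total = 0
  t=6: active resources = [], total = 0
  t=7: active resources = [1], total = 1
  t=8: active resources = [1, 3], total = 4
  t=9: active resources = [1, 3], total = 4
  t=10: active resources = [1, 3], total = 4
  t=11: active resources = [1, 3], total = 4
  t=12: active resources = [1], total = 1
Peak resource demand = 4

4


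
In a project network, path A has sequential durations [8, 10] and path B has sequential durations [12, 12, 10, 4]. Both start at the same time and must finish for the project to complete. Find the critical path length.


Path A total = 8 + 10 = 18
Path B total = 12 + 12 + 10 + 4 = 38
Critical path = longest path = max(18, 38) = 38

38


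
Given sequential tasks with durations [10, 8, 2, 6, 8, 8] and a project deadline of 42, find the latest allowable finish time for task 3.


LF(activity 3) = deadline - sum of successor durations
Successors: activities 4 through 6 with durations [6, 8, 8]
Sum of successor durations = 22
LF = 42 - 22 = 20

20


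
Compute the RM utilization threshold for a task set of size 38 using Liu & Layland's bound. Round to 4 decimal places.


Compute 2^(1/38) = 1.0184080933
Subtract 1: 1.0184080933 - 1 = 0.0184080933
Multiply by n: 38 * 0.0184080933 = 0.6995075454
Round to 4 dp: 0.6995

0.6995


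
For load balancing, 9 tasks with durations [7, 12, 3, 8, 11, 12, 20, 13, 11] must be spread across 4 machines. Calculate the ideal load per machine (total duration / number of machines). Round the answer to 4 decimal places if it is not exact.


Total processing time = 7 + 12 + 3 + 8 + 11 + 12 + 20 + 13 + 11 = 97
Number of machines = 4
Ideal balanced load = 97 / 4 = 24.25

24.25


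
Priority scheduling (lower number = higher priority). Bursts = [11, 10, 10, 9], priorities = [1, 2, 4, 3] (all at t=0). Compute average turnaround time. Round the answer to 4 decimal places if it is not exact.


Sort by priority (ascending = highest first):
Order: [(1, 11), (2, 10), (3, 9), (4, 10)]
Completion times:
  Priority 1, burst=11, C=11
  Priority 2, burst=10, C=21
  Priority 3, burst=9, C=30
  Priority 4, burst=10, C=40
Average turnaround = 102/4 = 25.5

25.5


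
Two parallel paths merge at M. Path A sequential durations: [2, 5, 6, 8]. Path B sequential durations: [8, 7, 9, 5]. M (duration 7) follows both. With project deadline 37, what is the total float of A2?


Forward pass: ES(A2) = sum of predecessors on chain A = 2
EF = ES + duration = 2 + 5 = 7
Backward pass: LF(M) = deadline = 37; LS(M) = 37 - 7 = 30
LF(A2) = LS(M) - sum(successors on chain A) = 30 - 14 = 16
LS = LF - duration = 16 - 5 = 11
Total float = LS - ES = 11 - 2 = 9

9


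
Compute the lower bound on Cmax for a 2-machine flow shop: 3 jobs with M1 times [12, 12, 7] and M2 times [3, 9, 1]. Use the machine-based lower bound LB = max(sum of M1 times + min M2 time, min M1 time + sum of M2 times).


LB1 = sum(M1 times) + min(M2 times) = 31 + 1 = 32
LB2 = min(M1 times) + sum(M2 times) = 7 + 13 = 20
Lower bound = max(LB1, LB2) = max(32, 20) = 32

32


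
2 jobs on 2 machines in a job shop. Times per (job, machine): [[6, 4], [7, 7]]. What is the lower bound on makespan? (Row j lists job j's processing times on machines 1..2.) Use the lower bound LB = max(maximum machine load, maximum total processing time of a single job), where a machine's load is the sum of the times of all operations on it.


Machine loads:
  Machine 1: 6 + 7 = 13
  Machine 2: 4 + 7 = 11
Max machine load = 13
Job totals:
  Job 1: 10
  Job 2: 14
Max job total = 14
Lower bound = max(13, 14) = 14

14


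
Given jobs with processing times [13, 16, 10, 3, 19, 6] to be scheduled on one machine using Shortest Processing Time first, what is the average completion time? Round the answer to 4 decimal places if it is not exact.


Sort jobs by processing time (SPT order): [3, 6, 10, 13, 16, 19]
Compute completion times sequentially:
  Job 1: processing = 3, completes at 3
  Job 2: processing = 6, completes at 9
  Job 3: processing = 10, completes at 19
  Job 4: processing = 13, completes at 32
  Job 5: processing = 16, completes at 48
  Job 6: processing = 19, completes at 67
Sum of completion times = 178
Average completion time = 178/6 = 29.6667

29.6667


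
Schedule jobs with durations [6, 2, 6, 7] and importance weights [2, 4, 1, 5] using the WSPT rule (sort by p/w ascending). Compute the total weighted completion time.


Compute p/w ratios and sort ascending (WSPT): [(2, 4), (7, 5), (6, 2), (6, 1)]
Compute weighted completion times:
  Job (p=2,w=4): C=2, w*C=4*2=8
  Job (p=7,w=5): C=9, w*C=5*9=45
  Job (p=6,w=2): C=15, w*C=2*15=30
  Job (p=6,w=1): C=21, w*C=1*21=21
Total weighted completion time = 104

104


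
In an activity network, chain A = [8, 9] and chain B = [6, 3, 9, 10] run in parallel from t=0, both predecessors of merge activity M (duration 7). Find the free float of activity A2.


ES(A2) = sum of predecessors on chain A = 8
EF(A2) = ES + duration = 8 + 9 = 17
Successor of A2 is M. ES(M) = max(sum(A), sum(B)) = max(17, 28) = 28
Free float = ES(successor) - EF(current) = 28 - 17 = 11

11


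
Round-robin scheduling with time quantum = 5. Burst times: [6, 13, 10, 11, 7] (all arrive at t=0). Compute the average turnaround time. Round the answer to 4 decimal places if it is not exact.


Time quantum = 5
Execution trace:
  J1 runs 5 units, time = 5
  J2 runs 5 units, time = 10
  J3 runs 5 units, time = 15
  J4 runs 5 units, time = 20
  J5 runs 5 units, time = 25
  J1 runs 1 units, time = 26
  J2 runs 5 units, time = 31
  J3 runs 5 units, time = 36
  J4 runs 5 units, time = 41
  J5 runs 2 units, time = 43
  J2 runs 3 units, time = 46
  J4 runs 1 units, time = 47
Finish times: [26, 46, 36, 47, 43]
Average turnaround = 198/5 = 39.6

39.6


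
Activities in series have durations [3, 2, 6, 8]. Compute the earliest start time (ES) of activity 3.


Activity 3 starts after activities 1 through 2 complete.
Predecessor durations: [3, 2]
ES = 3 + 2 = 5

5


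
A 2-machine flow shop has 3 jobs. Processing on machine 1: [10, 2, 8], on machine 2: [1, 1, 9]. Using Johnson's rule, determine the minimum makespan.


Apply Johnson's rule:
  Group 1 (a <= b): [(3, 8, 9)]
  Group 2 (a > b): [(1, 10, 1), (2, 2, 1)]
Optimal job order: [3, 1, 2]
Schedule:
  Job 3: M1 done at 8, M2 done at 17
  Job 1: M1 done at 18, M2 done at 19
  Job 2: M1 done at 20, M2 done at 21
Makespan = 21

21


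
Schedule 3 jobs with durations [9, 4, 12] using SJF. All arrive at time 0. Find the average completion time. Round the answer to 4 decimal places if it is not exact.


SJF order (ascending): [4, 9, 12]
Completion times:
  Job 1: burst=4, C=4
  Job 2: burst=9, C=13
  Job 3: burst=12, C=25
Average completion = 42/3 = 14.0

14.0


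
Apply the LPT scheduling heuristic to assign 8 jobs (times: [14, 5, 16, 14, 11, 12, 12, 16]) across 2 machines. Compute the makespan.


Sort jobs in decreasing order (LPT): [16, 16, 14, 14, 12, 12, 11, 5]
Assign each job to the least loaded machine:
  Machine 1: jobs [16, 14, 12, 11], load = 53
  Machine 2: jobs [16, 14, 12, 5], load = 47
Makespan = max load = 53

53


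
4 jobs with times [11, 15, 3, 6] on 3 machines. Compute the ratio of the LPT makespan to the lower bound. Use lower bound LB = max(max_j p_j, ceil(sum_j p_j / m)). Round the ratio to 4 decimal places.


LPT order: [15, 11, 6, 3]
Machine loads after assignment: [15, 11, 9]
LPT makespan = 15
Lower bound = max(max_job, ceil(total/3)) = max(15, 12) = 15
Ratio = 15 / 15 = 1.0

1.0


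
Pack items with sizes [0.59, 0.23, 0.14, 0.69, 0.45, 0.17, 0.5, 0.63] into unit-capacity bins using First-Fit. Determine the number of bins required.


Place items sequentially using First-Fit:
  Item 0.59 -> new Bin 1
  Item 0.23 -> Bin 1 (now 0.82)
  Item 0.14 -> Bin 1 (now 0.96)
  Item 0.69 -> new Bin 2
  Item 0.45 -> new Bin 3
  Item 0.17 -> Bin 2 (now 0.86)
  Item 0.5 -> Bin 3 (now 0.95)
  Item 0.63 -> new Bin 4
Total bins used = 4

4


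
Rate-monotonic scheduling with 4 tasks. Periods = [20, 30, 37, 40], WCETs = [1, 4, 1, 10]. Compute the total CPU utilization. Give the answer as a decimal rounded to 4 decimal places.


Compute individual utilizations (exact fractions):
  Task 1: C/T = 1/20 (approx. 0.05)
  Task 2: C/T = 4/30 = 2/15 (approx. 0.1333)
  Task 3: C/T = 1/37 (approx. 0.027)
  Task 4: C/T = 10/40 = 1/4 (approx. 0.25)
Total utilization U = 1/20 + 2/15 + 1/37 + 1/4 = 511/1110
Rounded to 4 decimal places: U = 0.4604
RM (Liu & Layland) bound for 4 tasks = 0.756828; compare with U = 511/1110 (approx. 0.460360)
U <= bound, so schedulable by RM sufficient condition.

0.4604


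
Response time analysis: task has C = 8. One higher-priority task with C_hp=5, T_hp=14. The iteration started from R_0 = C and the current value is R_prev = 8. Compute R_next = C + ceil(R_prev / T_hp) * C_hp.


R_next = C + ceil(R_prev / T_hp) * C_hp
ceil(8 / 14) = ceil(0.5714) = 1
Interference = 1 * 5 = 5
R_next = 8 + 5 = 13

13


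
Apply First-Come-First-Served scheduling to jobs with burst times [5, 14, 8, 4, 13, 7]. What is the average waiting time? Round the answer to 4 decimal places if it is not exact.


FCFS order (as given): [5, 14, 8, 4, 13, 7]
Waiting times:
  Job 1: wait = 0
  Job 2: wait = 5
  Job 3: wait = 19
  Job 4: wait = 27
  Job 5: wait = 31
  Job 6: wait = 44
Sum of waiting times = 126
Average waiting time = 126/6 = 21.0

21.0


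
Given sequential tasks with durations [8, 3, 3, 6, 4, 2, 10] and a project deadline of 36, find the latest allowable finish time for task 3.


LF(activity 3) = deadline - sum of successor durations
Successors: activities 4 through 7 with durations [6, 4, 2, 10]
Sum of successor durations = 22
LF = 36 - 22 = 14

14
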